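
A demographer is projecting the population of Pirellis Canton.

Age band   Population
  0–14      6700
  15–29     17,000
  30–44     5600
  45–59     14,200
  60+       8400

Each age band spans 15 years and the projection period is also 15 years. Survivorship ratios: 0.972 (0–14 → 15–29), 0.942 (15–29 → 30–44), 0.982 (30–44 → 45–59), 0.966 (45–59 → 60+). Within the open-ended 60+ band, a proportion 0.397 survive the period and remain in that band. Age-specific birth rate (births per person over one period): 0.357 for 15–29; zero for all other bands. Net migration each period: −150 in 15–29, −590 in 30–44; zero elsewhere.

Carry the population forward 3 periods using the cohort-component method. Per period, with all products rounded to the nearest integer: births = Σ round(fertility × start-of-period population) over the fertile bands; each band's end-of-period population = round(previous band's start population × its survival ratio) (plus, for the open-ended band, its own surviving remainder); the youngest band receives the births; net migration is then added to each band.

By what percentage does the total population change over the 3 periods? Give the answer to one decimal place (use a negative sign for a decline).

Numbering the bands 1..5 from youngest to oldest:
— Period 1 —
Births: 17000 × 0.357 = 6069
Band 2: 6700 × 0.972 = 6512
Band 3: 17000 × 0.942 = 16014
Band 4: 5600 × 0.982 = 5499
Band 5: 14200 × 0.966 + 8400 × 0.397 = 13717 + 3335 = 17052
Net migration: Band 2 − 150 → 6362; Band 3 − 590 → 15424
End of period: [6069, 6362, 15424, 5499, 17052]
— Period 2 —
Births: 6362 × 0.357 = 2271
Band 2: 6069 × 0.972 = 5899
Band 3: 6362 × 0.942 = 5993
Band 4: 15424 × 0.982 = 15146
Band 5: 5499 × 0.966 + 17052 × 0.397 = 5312 + 6770 = 12082
Net migration: Band 2 − 150 → 5749; Band 3 − 590 → 5403
End of period: [2271, 5749, 5403, 15146, 12082]
— Period 3 —
Births: 5749 × 0.357 = 2052
Band 2: 2271 × 0.972 = 2207
Band 3: 5749 × 0.942 = 5416
Band 4: 5403 × 0.982 = 5306
Band 5: 15146 × 0.966 + 12082 × 0.397 = 14631 + 4797 = 19428
Net migration: Band 2 − 150 → 2057; Band 3 − 590 → 4826
End of period: [2052, 2057, 4826, 5306, 19428]
Total: 51900 → 33669; change = -18231; percentage change = -35.1%

-35.1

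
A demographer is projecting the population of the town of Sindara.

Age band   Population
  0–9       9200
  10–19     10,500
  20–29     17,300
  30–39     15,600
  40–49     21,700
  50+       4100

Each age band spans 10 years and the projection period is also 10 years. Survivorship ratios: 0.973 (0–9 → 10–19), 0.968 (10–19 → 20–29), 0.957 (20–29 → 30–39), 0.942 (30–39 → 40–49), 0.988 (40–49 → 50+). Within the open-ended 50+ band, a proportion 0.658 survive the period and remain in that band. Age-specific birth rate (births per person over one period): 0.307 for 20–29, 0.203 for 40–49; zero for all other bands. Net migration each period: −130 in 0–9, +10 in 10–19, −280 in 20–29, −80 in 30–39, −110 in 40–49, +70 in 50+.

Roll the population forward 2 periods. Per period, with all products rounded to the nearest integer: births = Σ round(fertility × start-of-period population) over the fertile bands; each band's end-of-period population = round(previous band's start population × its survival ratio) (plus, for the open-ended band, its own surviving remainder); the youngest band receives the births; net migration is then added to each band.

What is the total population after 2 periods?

[period 1]
Births: 17300 * 0.307 = 5311  |  21700 * 0.203 = 4405 → 9716
10–19: 9200 * 0.973 = 8952
20–29: 10500 * 0.968 = 10164
30–39: 17300 * 0.957 = 16556
40–49: 15600 * 0.942 = 14695
50+: 21700 * 0.988 + 4100 * 0.658 = 21440 + 2698 = 24138
Net migration: 0–9 − 130 → 9586; 10–19 + 10 → 8962; 20–29 − 280 → 9884; 30–39 − 80 → 16476; 40–49 − 110 → 14585; 50+ + 70 → 24208
Giving 9586 / 8962 / 9884 / 16476 / 14585 / 24208.
[period 2]
Births: 9884 * 0.307 = 3034  |  14585 * 0.203 = 2961 → 5995
10–19: 9586 * 0.973 = 9327
20–29: 8962 * 0.968 = 8675
30–39: 9884 * 0.957 = 9459
40–49: 16476 * 0.942 = 15520
50+: 14585 * 0.988 + 24208 * 0.658 = 14410 + 15929 = 30339
Net migration: 0–9 − 130 → 5865; 10–19 + 10 → 9337; 20–29 − 280 → 8395; 30–39 − 80 → 9379; 40–49 − 110 → 15410; 50+ + 70 → 30409
Giving 5865 / 9337 / 8395 / 9379 / 15410 / 30409.
Total after period 2: 5865 + 9337 + 8395 + 9379 + 15410 + 30409 = 78795

78795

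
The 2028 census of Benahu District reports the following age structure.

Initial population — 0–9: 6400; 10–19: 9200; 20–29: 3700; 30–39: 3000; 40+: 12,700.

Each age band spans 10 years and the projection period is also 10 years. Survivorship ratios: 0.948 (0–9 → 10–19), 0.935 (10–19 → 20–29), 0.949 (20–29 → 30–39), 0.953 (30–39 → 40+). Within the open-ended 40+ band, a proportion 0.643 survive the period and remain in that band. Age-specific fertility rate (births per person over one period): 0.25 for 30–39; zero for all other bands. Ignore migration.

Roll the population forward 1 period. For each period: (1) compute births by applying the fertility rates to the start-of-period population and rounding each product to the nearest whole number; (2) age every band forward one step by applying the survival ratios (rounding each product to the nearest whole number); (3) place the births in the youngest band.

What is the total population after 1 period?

29955

After projecting period 1:
Births: 3000 × 0.25 = 750
10–19: 6400 × 0.948 = 6067
20–29: 9200 × 0.935 = 8602
30–39: 3700 × 0.949 = 3511
40+: 3000 × 0.953 + 12700 × 0.643 = 2859 + 8166 = 11025
Giving 750 / 6067 / 8602 / 3511 / 11025.
Total after period 1: 750 + 6067 + 8602 + 3511 + 11025 = 29955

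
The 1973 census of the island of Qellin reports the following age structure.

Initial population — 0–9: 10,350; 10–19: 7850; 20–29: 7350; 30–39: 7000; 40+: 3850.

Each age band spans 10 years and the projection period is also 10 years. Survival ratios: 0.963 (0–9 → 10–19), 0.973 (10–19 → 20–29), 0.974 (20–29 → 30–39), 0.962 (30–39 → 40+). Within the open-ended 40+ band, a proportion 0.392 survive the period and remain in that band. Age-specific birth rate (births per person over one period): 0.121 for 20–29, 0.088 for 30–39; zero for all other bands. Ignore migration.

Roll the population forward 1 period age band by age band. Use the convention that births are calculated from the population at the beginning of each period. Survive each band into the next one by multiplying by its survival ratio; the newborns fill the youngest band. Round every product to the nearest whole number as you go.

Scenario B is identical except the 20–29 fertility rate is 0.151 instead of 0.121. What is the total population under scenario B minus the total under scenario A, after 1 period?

221

Numbering the bands 1..5 from youngest to oldest:
— Period 1 —
Births: 7350 × 0.121 = 889, 7000 × 0.088 = 616 → 1505
Band 2: 10350 × 0.963 = 9967
Band 3: 7850 × 0.973 = 7638
Band 4: 7350 × 0.974 = 7159
Band 5: 7000 × 0.962 + 3850 × 0.392 = 6734 + 1509 = 8243
Population now: 0–9=1505, 10–19=9967, 20–29=7638, 30–39=7159, 40+=8243
Scenario A total after 1 period: 34512
Scenario B projection —
— Period 1 —
Births: 7350 × 0.151 = 1110, 7000 × 0.088 = 616 → 1726
Band 2: 10350 × 0.963 = 9967
Band 3: 7850 × 0.973 = 7638
Band 4: 7350 × 0.974 = 7159
Band 5: 7000 × 0.962 + 3850 × 0.392 = 6734 + 1509 = 8243
Population now: 0–9=1726, 10–19=9967, 20–29=7638, 30–39=7159, 40+=8243
Scenario B total after 1 period: 34733
Difference B − A = 34733 − 34512 = 221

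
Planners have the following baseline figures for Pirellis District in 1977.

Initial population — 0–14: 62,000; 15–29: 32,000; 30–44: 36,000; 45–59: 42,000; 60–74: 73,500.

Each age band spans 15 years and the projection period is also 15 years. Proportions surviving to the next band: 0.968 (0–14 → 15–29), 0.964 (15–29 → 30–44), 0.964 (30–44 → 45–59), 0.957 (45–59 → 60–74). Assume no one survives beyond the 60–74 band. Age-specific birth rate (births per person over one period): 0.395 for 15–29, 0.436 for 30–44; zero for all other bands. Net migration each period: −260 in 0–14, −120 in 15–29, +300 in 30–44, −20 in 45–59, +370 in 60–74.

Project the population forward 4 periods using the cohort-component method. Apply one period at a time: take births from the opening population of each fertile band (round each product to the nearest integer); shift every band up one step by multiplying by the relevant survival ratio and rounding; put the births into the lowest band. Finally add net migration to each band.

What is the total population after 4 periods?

Period 1.
Births: 32000 × 0.395 = 12640, 36000 × 0.436 = 15696 ⇒ total 28336
15–29: 62000 × 0.968 = 60016
30–44: 32000 × 0.964 = 30848
45–59: 36000 × 0.964 = 34704
60–74: 42000 × 0.957 = 40194
Net migration: 0–14 − 260 → 28076; 15–29 − 120 → 59896; 30–44 + 300 → 31148; 45–59 − 20 → 34684; 60–74 + 370 → 40564
End of period: [28076, 59896, 31148, 34684, 40564]
Period 2.
Births: 59896 × 0.395 = 23659, 31148 × 0.436 = 13581 ⇒ total 37240
15–29: 28076 × 0.968 = 27178
30–44: 59896 × 0.964 = 57740
45–59: 31148 × 0.964 = 30027
60–74: 34684 × 0.957 = 33193
Net migration: 0–14 − 260 → 36980; 15–29 − 120 → 27058; 30–44 + 300 → 58040; 45–59 − 20 → 30007; 60–74 + 370 → 33563
End of period: [36980, 27058, 58040, 30007, 33563]
Period 3.
Births: 27058 × 0.395 = 10688, 58040 × 0.436 = 25305 ⇒ total 35993
15–29: 36980 × 0.968 = 35797
30–44: 27058 × 0.964 = 26084
45–59: 58040 × 0.964 = 55951
60–74: 30007 × 0.957 = 28717
Net migration: 0–14 − 260 → 35733; 15–29 − 120 → 35677; 30–44 + 300 → 26384; 45–59 − 20 → 55931; 60–74 + 370 → 29087
End of period: [35733, 35677, 26384, 55931, 29087]
Period 4.
Births: 35677 × 0.395 = 14092, 26384 × 0.436 = 11503 ⇒ total 25595
15–29: 35733 × 0.968 = 34590
30–44: 35677 × 0.964 = 34393
45–59: 26384 × 0.964 = 25434
60–74: 55931 × 0.957 = 53526
Net migration: 0–14 − 260 → 25335; 15–29 − 120 → 34470; 30–44 + 300 → 34693; 45–59 − 20 → 25414; 60–74 + 370 → 53896
End of period: [25335, 34470, 34693, 25414, 53896]
Total after period 4: 25335 + 34470 + 34693 + 25414 + 53896 = 173808

173808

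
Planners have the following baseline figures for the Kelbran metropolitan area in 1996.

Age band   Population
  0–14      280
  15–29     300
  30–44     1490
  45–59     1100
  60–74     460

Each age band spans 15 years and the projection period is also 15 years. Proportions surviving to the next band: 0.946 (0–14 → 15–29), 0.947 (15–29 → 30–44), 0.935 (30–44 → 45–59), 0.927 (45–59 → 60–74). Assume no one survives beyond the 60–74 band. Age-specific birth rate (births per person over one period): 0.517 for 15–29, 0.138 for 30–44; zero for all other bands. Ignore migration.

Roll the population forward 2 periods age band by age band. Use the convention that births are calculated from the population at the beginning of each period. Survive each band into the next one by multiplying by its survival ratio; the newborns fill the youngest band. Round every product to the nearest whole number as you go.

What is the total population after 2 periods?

2326

[period 1]
Births: 300 * 0.517 = 155  |  1490 * 0.138 = 206 → 361
15–29: 280 * 0.946 = 265
30–44: 300 * 0.947 = 284
45–59: 1490 * 0.935 = 1393
60–74: 1100 * 0.927 = 1020
Population now: 0–14=361, 15–29=265, 30–44=284, 45–59=1393, 60–74=1020
[period 2]
Births: 265 * 0.517 = 137  |  284 * 0.138 = 39 → 176
15–29: 361 * 0.946 = 342
30–44: 265 * 0.947 = 251
45–59: 284 * 0.935 = 266
60–74: 1393 * 0.927 = 1291
Population now: 0–14=176, 15–29=342, 30–44=251, 45–59=266, 60–74=1291
Total after period 2: 176 + 342 + 251 + 266 + 1291 = 2326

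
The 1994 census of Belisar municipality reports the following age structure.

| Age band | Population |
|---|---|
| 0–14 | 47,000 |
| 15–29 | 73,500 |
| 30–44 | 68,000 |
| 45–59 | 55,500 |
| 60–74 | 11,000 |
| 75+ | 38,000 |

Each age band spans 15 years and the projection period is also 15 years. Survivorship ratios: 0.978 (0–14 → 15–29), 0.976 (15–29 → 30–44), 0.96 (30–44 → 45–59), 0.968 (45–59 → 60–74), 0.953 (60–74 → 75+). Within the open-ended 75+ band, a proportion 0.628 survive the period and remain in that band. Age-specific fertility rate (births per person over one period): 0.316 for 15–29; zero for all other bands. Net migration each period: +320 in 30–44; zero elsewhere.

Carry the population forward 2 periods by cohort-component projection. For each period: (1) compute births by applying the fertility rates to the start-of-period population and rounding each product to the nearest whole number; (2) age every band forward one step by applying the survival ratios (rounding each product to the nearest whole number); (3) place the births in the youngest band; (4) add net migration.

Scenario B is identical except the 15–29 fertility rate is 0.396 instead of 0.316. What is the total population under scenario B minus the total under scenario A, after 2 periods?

Period 1:
Births: 73500 * 0.316 = 23226
15–29: 47000 * 0.978 = 45966
30–44: 73500 * 0.976 = 71736
45–59: 68000 * 0.96 = 65280
60–74: 55500 * 0.968 = 53724
75+: 11000 * 0.953 + 38000 * 0.628 = 10483 + 23864 = 34347
Net migration: 30–44 + 320 → 72056
→ [23226, 45966, 72056, 65280, 53724, 34347]
Period 2:
Births: 45966 * 0.316 = 14525
15–29: 23226 * 0.978 = 22715
30–44: 45966 * 0.976 = 44863
45–59: 72056 * 0.96 = 69174
60–74: 65280 * 0.968 = 63191
75+: 53724 * 0.953 + 34347 * 0.628 = 51199 + 21570 = 72769
Net migration: 30–44 + 320 → 45183
→ [14525, 22715, 45183, 69174, 63191, 72769]
Scenario A total after 2 periods: 287557
Scenario B projection —
Period 1:
Births: 73500 * 0.396 = 29106
15–29: 47000 * 0.978 = 45966
30–44: 73500 * 0.976 = 71736
45–59: 68000 * 0.96 = 65280
60–74: 55500 * 0.968 = 53724
75+: 11000 * 0.953 + 38000 * 0.628 = 10483 + 23864 = 34347
Net migration: 30–44 + 320 → 72056
→ [29106, 45966, 72056, 65280, 53724, 34347]
Period 2:
Births: 45966 * 0.396 = 18203
15–29: 29106 * 0.978 = 28466
30–44: 45966 * 0.976 = 44863
45–59: 72056 * 0.96 = 69174
60–74: 65280 * 0.968 = 63191
75+: 53724 * 0.953 + 34347 * 0.628 = 51199 + 21570 = 72769
Net migration: 30–44 + 320 → 45183
→ [18203, 28466, 45183, 69174, 63191, 72769]
Scenario B total after 2 periods: 296986
Difference B − A = 296986 − 287557 = 9429

9429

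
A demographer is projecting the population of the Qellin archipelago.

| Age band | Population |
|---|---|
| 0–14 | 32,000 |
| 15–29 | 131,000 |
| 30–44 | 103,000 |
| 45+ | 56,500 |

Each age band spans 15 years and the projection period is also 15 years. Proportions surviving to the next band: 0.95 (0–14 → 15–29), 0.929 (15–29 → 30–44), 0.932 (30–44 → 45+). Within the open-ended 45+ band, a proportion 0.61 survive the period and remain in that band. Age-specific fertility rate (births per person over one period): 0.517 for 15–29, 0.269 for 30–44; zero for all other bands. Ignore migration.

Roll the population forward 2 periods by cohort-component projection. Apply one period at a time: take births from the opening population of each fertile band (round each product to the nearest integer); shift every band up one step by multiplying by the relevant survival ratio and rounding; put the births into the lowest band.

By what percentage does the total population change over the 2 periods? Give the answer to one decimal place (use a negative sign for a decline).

11.7

— Period 1 —
Births: 131000 × 0.517 = 67727 ; 103000 × 0.269 = 27707 ⇒ total 95434
15–29: 32000 × 0.95 = 30400
30–44: 131000 × 0.929 = 121699
45+: 103000 × 0.932 + 56500 × 0.61 = 95996 + 34465 = 130461
→ [95434, 30400, 121699, 130461]
— Period 2 —
Births: 30400 × 0.517 = 15717 ; 121699 × 0.269 = 32737 ⇒ total 48454
15–29: 95434 × 0.95 = 90662
30–44: 30400 × 0.929 = 28242
45+: 121699 × 0.932 + 130461 × 0.61 = 113423 + 79581 = 193004
→ [48454, 90662, 28242, 193004]
Total: 322500 → 360362; change = 37862; percentage change = 11.7%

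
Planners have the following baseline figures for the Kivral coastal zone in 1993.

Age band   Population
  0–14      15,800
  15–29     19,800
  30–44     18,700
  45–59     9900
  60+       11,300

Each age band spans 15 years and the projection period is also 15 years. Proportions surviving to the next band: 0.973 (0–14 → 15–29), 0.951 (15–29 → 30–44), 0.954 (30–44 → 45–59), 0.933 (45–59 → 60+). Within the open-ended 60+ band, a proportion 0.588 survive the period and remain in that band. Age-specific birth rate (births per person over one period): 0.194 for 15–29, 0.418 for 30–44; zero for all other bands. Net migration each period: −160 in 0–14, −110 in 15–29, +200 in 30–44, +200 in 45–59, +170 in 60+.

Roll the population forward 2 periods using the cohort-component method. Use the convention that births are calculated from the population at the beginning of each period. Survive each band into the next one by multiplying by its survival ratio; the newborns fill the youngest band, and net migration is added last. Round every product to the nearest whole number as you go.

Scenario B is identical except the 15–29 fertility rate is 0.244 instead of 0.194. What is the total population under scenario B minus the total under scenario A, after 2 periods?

[period 1]
Births: 19800 × 0.194 = 3841  |  18700 × 0.418 = 7817 ⇒ total 11658
15–29: 15800 × 0.973 = 15373
30–44: 19800 × 0.951 = 18830
45–59: 18700 × 0.954 = 17840
60+: 9900 × 0.933 + 11300 × 0.588 = 9237 + 6644 = 15881
Net migration: 0–14 − 160 → 11498; 15–29 − 110 → 15263; 30–44 + 200 → 19030; 45–59 + 200 → 18040; 60+ + 170 → 16051
Giving 11498 / 15263 / 19030 / 18040 / 16051.
[period 2]
Births: 15263 × 0.194 = 2961  |  19030 × 0.418 = 7955 ⇒ total 10916
15–29: 11498 × 0.973 = 11188
30–44: 15263 × 0.951 = 14515
45–59: 19030 × 0.954 = 18155
60+: 18040 × 0.933 + 16051 × 0.588 = 16831 + 9438 = 26269
Net migration: 0–14 − 160 → 10756; 15–29 − 110 → 11078; 30–44 + 200 → 14715; 45–59 + 200 → 18355; 60+ + 170 → 26439
Giving 10756 / 11078 / 14715 / 18355 / 26439.
Scenario A total after 2 periods: 81343
Scenario B projection —
[period 1]
Births: 19800 × 0.244 = 4831  |  18700 × 0.418 = 7817 ⇒ total 12648
15–29: 15800 × 0.973 = 15373
30–44: 19800 × 0.951 = 18830
45–59: 18700 × 0.954 = 17840
60+: 9900 × 0.933 + 11300 × 0.588 = 9237 + 6644 = 15881
Net migration: 0–14 − 160 → 12488; 15–29 − 110 → 15263; 30–44 + 200 → 19030; 45–59 + 200 → 18040; 60+ + 170 → 16051
Giving 12488 / 15263 / 19030 / 18040 / 16051.
[period 2]
Births: 15263 × 0.244 = 3724  |  19030 × 0.418 = 7955 ⇒ total 11679
15–29: 12488 × 0.973 = 12151
30–44: 15263 × 0.951 = 14515
45–59: 19030 × 0.954 = 18155
60+: 18040 × 0.933 + 16051 × 0.588 = 16831 + 9438 = 26269
Net migration: 0–14 − 160 → 11519; 15–29 − 110 → 12041; 30–44 + 200 → 14715; 45–59 + 200 → 18355; 60+ + 170 → 26439
Giving 11519 / 12041 / 14715 / 18355 / 26439.
Scenario B total after 2 periods: 83069
Difference B − A = 83069 − 81343 = 1726

1726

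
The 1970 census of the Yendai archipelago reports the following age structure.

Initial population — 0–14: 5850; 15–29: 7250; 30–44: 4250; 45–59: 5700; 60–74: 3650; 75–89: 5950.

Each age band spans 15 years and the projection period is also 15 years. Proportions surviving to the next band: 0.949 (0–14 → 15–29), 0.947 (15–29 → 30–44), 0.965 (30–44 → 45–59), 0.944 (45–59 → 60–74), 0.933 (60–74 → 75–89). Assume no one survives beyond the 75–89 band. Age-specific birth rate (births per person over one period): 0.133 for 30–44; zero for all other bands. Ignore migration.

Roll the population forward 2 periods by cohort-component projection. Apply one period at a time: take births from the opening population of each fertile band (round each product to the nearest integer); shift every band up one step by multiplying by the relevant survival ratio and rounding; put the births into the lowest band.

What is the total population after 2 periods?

Let group 1 be 0–14 through group 6 = 75–89.
Period 1:
Births: 4250 × 0.133 = 565
Group 2: 5850 × 0.949 = 5552
Group 3: 7250 × 0.947 = 6866
Group 4: 4250 × 0.965 = 4101
Group 5: 5700 × 0.944 = 5381
Group 6: 3650 × 0.933 = 3405
→ [565, 5552, 6866, 4101, 5381, 3405]
Period 2:
Births: 6866 × 0.133 = 913
Group 2: 565 × 0.949 = 536
Group 3: 5552 × 0.947 = 5258
Group 4: 6866 × 0.965 = 6626
Group 5: 4101 × 0.944 = 3871
Group 6: 5381 × 0.933 = 5020
→ [913, 536, 5258, 6626, 3871, 5020]
Total after period 2: 913 + 536 + 5258 + 6626 + 3871 + 5020 = 22224

22224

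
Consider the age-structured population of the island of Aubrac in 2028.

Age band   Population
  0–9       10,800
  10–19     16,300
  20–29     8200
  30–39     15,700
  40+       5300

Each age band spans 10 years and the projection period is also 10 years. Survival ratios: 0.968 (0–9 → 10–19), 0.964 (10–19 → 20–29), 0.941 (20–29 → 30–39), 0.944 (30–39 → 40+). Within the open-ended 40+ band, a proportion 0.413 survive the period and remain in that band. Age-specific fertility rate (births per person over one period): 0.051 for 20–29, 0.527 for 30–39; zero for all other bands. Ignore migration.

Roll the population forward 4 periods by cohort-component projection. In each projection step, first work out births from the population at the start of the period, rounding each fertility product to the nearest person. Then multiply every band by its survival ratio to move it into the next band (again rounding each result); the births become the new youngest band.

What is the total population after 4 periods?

42782

— Period 1 —
Births: 8200 * 0.051 = 418 ; 15700 * 0.527 = 8274 — total 8692
10–19: 10800 * 0.968 = 10454
20–29: 16300 * 0.964 = 15713
30–39: 8200 * 0.941 = 7716
40+: 15700 * 0.944 + 5300 * 0.413 = 14821 + 2189 = 17010
Giving 8692 / 10454 / 15713 / 7716 / 17010.
— Period 2 —
Births: 15713 * 0.051 = 801 ; 7716 * 0.527 = 4066 — total 4867
10–19: 8692 * 0.968 = 8414
20–29: 10454 * 0.964 = 10078
30–39: 15713 * 0.941 = 14786
40+: 7716 * 0.944 + 17010 * 0.413 = 7284 + 7025 = 14309
Giving 4867 / 8414 / 10078 / 14786 / 14309.
— Period 3 —
Births: 10078 * 0.051 = 514 ; 14786 * 0.527 = 7792 — total 8306
10–19: 4867 * 0.968 = 4711
20–29: 8414 * 0.964 = 8111
30–39: 10078 * 0.941 = 9483
40+: 14786 * 0.944 + 14309 * 0.413 = 13958 + 5910 = 19868
Giving 8306 / 4711 / 8111 / 9483 / 19868.
— Period 4 —
Births: 8111 * 0.051 = 414 ; 9483 * 0.527 = 4998 — total 5412
10–19: 8306 * 0.968 = 8040
20–29: 4711 * 0.964 = 4541
30–39: 8111 * 0.941 = 7632
40+: 9483 * 0.944 + 19868 * 0.413 = 8952 + 8205 = 17157
Giving 5412 / 8040 / 4541 / 7632 / 17157.
Total after period 4: 5412 + 8040 + 4541 + 7632 + 17157 = 42782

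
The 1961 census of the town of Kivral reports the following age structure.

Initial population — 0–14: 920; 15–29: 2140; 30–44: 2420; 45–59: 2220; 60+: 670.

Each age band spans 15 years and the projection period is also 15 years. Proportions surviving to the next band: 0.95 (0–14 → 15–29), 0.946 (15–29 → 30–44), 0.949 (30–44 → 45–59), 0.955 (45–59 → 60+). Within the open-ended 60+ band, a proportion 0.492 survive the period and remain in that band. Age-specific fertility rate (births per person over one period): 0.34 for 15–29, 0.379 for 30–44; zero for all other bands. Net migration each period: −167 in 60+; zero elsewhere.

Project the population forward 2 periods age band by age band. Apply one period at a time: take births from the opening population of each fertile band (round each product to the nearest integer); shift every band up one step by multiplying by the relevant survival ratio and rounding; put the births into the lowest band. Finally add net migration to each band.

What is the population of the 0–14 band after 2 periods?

Call the groups 1 to 5, youngest first.
After projecting period 1:
Births: 2140 × 0.34 = 728 ; 2420 × 0.379 = 917 → 1645
Group 2: 920 × 0.95 = 874
Group 3: 2140 × 0.946 = 2024
Group 4: 2420 × 0.949 = 2297
Group 5: 2220 × 0.955 + 670 × 0.492 = 2120 + 330 = 2450
Net migration: Group 5 − 167 → 2283
Population now: 0–14=1645, 15–29=874, 30–44=2024, 45–59=2297, 60+=2283
After projecting period 2:
Births: 874 × 0.34 = 297 ; 2024 × 0.379 = 767 → 1064
Group 2: 1645 × 0.95 = 1563
Group 3: 874 × 0.946 = 827
Group 4: 2024 × 0.949 = 1921
Group 5: 2297 × 0.955 + 2283 × 0.492 = 2194 + 1123 = 3317
Net migration: Group 5 − 167 → 3150
Population now: 0–14=1064, 15–29=1563, 30–44=827, 45–59=1921, 60+=3150

1064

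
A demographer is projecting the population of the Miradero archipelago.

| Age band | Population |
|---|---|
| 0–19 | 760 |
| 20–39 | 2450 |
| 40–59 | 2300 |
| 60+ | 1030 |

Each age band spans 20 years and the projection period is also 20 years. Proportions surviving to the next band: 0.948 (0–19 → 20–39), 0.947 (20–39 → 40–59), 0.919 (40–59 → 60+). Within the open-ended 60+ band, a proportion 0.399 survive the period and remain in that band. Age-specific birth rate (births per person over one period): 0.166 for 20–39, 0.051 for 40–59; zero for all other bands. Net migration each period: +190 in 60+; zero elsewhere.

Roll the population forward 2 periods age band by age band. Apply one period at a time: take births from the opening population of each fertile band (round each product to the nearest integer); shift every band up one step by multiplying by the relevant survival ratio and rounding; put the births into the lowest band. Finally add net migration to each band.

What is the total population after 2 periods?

Period 1.
Births: 2450 × 0.166 = 407 ; 2300 × 0.051 = 117 → total 524
20–39: 760 × 0.948 = 720
40–59: 2450 × 0.947 = 2320
60+: 2300 × 0.919 + 1030 × 0.399 = 2114 + 411 = 2525
Net migration: 60+ + 190 → 2715
End of period: [524, 720, 2320, 2715]
Period 2.
Births: 720 × 0.166 = 120 ; 2320 × 0.051 = 118 → total 238
20–39: 524 × 0.948 = 497
40–59: 720 × 0.947 = 682
60+: 2320 × 0.919 + 2715 × 0.399 = 2132 + 1083 = 3215
Net migration: 60+ + 190 → 3405
End of period: [238, 497, 682, 3405]
Total after period 2: 238 + 497 + 682 + 3405 = 4822

4822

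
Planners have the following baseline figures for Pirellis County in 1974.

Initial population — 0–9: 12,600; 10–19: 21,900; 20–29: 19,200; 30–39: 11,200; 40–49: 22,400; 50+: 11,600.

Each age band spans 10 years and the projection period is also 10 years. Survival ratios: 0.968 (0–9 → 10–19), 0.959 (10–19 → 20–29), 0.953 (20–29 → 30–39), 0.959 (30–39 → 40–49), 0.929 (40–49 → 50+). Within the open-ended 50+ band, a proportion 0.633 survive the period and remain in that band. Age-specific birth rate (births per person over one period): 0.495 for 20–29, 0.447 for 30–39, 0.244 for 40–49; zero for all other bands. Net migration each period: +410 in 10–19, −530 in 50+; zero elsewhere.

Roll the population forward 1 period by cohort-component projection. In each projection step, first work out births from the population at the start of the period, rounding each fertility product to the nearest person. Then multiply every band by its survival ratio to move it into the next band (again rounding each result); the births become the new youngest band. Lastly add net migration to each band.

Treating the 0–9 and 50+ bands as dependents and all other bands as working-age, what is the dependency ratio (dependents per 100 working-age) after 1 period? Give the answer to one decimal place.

Period 1.
Births: 19200 × 0.495 = 9504 ; 11200 × 0.447 = 5006 ; 22400 × 0.244 = 5466 ⇒ total 19976
10–19: 12600 × 0.968 = 12197
20–29: 21900 × 0.959 = 21002
30–39: 19200 × 0.953 = 18298
40–49: 11200 × 0.959 = 10741
50+: 22400 × 0.929 + 11600 × 0.633 = 20810 + 7343 = 28153
Net migration: 10–19 + 410 → 12607; 50+ − 530 → 27623
→ [19976, 12607, 21002, 18298, 10741, 27623]
Dependents (band 0–9 + band 50+) = 19976 + 27623 = 47599; working-age = 62648; ratio = 47599/62648 × 100 = 76.0

76.0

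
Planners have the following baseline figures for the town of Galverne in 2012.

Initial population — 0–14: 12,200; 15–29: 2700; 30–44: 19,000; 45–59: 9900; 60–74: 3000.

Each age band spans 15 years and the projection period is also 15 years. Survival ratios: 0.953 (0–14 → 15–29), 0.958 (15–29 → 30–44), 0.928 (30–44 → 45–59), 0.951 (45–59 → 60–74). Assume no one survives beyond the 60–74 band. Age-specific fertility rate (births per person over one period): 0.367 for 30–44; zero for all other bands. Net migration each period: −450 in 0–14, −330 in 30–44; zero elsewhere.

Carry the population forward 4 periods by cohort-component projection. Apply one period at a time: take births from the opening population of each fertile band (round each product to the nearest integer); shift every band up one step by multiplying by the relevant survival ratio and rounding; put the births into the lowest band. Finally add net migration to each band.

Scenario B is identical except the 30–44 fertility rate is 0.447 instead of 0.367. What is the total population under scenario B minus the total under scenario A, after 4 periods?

3349

Call the bands 1 to 5, youngest first.
Period 1.
Births: 19000 × 0.367 = 6973
Band 2: 12200 × 0.953 = 11627
Band 3: 2700 × 0.958 = 2587
Band 4: 19000 × 0.928 = 17632
Band 5: 9900 × 0.951 = 9415
Net migration: Band 1 − 450 → 6523; Band 3 − 330 → 2257
→ [6523, 11627, 2257, 17632, 9415]
Period 2.
Births: 2257 × 0.367 = 828
Band 2: 6523 × 0.953 = 6216
Band 3: 11627 × 0.958 = 11139
Band 4: 2257 × 0.928 = 2094
Band 5: 17632 × 0.951 = 16768
Net migration: Band 1 − 450 → 378; Band 3 − 330 → 10809
→ [378, 6216, 10809, 2094, 16768]
Period 3.
Births: 10809 × 0.367 = 3967
Band 2: 378 × 0.953 = 360
Band 3: 6216 × 0.958 = 5955
Band 4: 10809 × 0.928 = 10031
Band 5: 2094 × 0.951 = 1991
Net migration: Band 1 − 450 → 3517; Band 3 − 330 → 5625
→ [3517, 360, 5625, 10031, 1991]
Period 4.
Births: 5625 × 0.367 = 2064
Band 2: 3517 × 0.953 = 3352
Band 3: 360 × 0.958 = 345
Band 4: 5625 × 0.928 = 5220
Band 5: 10031 × 0.951 = 9539
Net migration: Band 1 − 450 → 1614; Band 3 − 330 → 15
→ [1614, 3352, 15, 5220, 9539]
Scenario A total after 4 periods: 19740
Scenario B projection —
Period 1.
Births: 19000 × 0.447 = 8493
Band 2: 12200 × 0.953 = 11627
Band 3: 2700 × 0.958 = 2587
Band 4: 19000 × 0.928 = 17632
Band 5: 9900 × 0.951 = 9415
Net migration: Band 1 − 450 → 8043; Band 3 − 330 → 2257
→ [8043, 11627, 2257, 17632, 9415]
Period 2.
Births: 2257 × 0.447 = 1009
Band 2: 8043 × 0.953 = 7665
Band 3: 11627 × 0.958 = 11139
Band 4: 2257 × 0.928 = 2094
Band 5: 17632 × 0.951 = 16768
Net migration: Band 1 − 450 → 559; Band 3 − 330 → 10809
→ [559, 7665, 10809, 2094, 16768]
Period 3.
Births: 10809 × 0.447 = 4832
Band 2: 559 × 0.953 = 533
Band 3: 7665 × 0.958 = 7343
Band 4: 10809 × 0.928 = 10031
Band 5: 2094 × 0.951 = 1991
Net migration: Band 1 − 450 → 4382; Band 3 − 330 → 7013
→ [4382, 533, 7013, 10031, 1991]
Period 4.
Births: 7013 × 0.447 = 3135
Band 2: 4382 × 0.953 = 4176
Band 3: 533 × 0.958 = 511
Band 4: 7013 × 0.928 = 6508
Band 5: 10031 × 0.951 = 9539
Net migration: Band 1 − 450 → 2685; Band 3 − 330 → 181
→ [2685, 4176, 181, 6508, 9539]
Scenario B total after 4 periods: 23089
Difference B − A = 23089 − 19740 = 3349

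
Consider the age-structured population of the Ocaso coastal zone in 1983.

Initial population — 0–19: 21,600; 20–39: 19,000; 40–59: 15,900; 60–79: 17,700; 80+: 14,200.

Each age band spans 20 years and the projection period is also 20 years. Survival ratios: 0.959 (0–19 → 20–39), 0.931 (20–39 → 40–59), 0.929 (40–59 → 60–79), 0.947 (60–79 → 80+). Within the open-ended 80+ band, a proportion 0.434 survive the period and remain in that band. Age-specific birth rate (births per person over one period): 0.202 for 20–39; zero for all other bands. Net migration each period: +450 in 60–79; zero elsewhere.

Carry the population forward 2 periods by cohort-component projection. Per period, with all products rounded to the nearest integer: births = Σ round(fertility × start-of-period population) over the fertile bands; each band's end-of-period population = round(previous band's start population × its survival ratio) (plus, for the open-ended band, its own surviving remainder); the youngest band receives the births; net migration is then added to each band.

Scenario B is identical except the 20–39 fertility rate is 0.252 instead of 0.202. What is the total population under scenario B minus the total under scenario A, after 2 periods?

1947

— Period 1 —
Births: 19000 × 0.202 = 3838
20–39: 21600 × 0.959 = 20714
40–59: 19000 × 0.931 = 17689
60–79: 15900 × 0.929 = 14771
80+: 17700 × 0.947 + 14200 × 0.434 = 16762 + 6163 = 22925
Net migration: 60–79 + 450 → 15221
Population now: 0–19=3838, 20–39=20714, 40–59=17689, 60–79=15221, 80+=22925
— Period 2 —
Births: 20714 × 0.202 = 4184
20–39: 3838 × 0.959 = 3681
40–59: 20714 × 0.931 = 19285
60–79: 17689 × 0.929 = 16433
80+: 15221 × 0.947 + 22925 × 0.434 = 14414 + 9949 = 24363
Net migration: 60–79 + 450 → 16883
Population now: 0–19=4184, 20–39=3681, 40–59=19285, 60–79=16883, 80+=24363
Scenario A total after 2 periods: 68396
Scenario B projection —
— Period 1 —
Births: 19000 × 0.252 = 4788
20–39: 21600 × 0.959 = 20714
40–59: 19000 × 0.931 = 17689
60–79: 15900 × 0.929 = 14771
80+: 17700 × 0.947 + 14200 × 0.434 = 16762 + 6163 = 22925
Net migration: 60–79 + 450 → 15221
Population now: 0–19=4788, 20–39=20714, 40–59=17689, 60–79=15221, 80+=22925
— Period 2 —
Births: 20714 × 0.252 = 5220
20–39: 4788 × 0.959 = 4592
40–59: 20714 × 0.931 = 19285
60–79: 17689 × 0.929 = 16433
80+: 15221 × 0.947 + 22925 × 0.434 = 14414 + 9949 = 24363
Net migration: 60–79 + 450 → 16883
Population now: 0–19=5220, 20–39=4592, 40–59=19285, 60–79=16883, 80+=24363
Scenario B total after 2 periods: 70343
Difference B − A = 70343 − 68396 = 1947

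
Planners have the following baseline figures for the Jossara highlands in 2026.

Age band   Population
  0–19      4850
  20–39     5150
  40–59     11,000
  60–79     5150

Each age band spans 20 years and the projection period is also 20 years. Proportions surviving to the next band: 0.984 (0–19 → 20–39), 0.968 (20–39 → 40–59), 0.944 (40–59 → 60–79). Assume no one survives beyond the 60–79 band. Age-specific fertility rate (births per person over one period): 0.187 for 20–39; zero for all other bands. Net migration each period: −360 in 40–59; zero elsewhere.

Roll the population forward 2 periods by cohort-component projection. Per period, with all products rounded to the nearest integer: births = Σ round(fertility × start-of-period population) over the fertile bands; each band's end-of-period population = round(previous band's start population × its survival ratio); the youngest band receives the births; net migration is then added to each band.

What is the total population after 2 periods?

(Groups numbered youngest = 1 to oldest = 4.)
Period 1:
Births: 5150 × 0.187 = 963
Group 2: 4850 × 0.984 = 4772
Group 3: 5150 × 0.968 = 4985
Group 4: 11000 × 0.944 = 10384
Net migration: Group 3 − 360 → 4625
Population now: 0–19=963, 20–39=4772, 40–59=4625, 60–79=10384
Period 2:
Births: 4772 × 0.187 = 892
Group 2: 963 × 0.984 = 948
Group 3: 4772 × 0.968 = 4619
Group 4: 4625 × 0.944 = 4366
Net migration: Group 3 − 360 → 4259
Population now: 0–19=892, 20–39=948, 40–59=4259, 60–79=4366
Total after period 2: 892 + 948 + 4259 + 4366 = 10465

10465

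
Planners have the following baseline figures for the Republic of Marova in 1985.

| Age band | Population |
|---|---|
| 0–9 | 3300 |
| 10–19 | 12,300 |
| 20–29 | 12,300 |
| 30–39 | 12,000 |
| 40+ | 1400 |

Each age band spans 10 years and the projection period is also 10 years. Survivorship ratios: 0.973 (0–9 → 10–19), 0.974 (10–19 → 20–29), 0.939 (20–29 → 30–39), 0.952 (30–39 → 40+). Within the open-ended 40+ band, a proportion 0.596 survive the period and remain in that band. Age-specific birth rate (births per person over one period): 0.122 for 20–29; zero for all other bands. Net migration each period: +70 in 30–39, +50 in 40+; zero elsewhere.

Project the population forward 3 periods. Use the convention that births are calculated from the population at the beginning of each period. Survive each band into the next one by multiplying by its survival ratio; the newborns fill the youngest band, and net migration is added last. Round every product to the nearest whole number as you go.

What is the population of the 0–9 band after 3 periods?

382

After projecting period 1:
Births: 12300 * 0.122 = 1501
10–19: 3300 * 0.973 = 3211
20–29: 12300 * 0.974 = 11980
30–39: 12300 * 0.939 = 11550
40+: 12000 * 0.952 + 1400 * 0.596 = 11424 + 834 = 12258
Net migration: 30–39 + 70 → 11620; 40+ + 50 → 12308
End of period: [1501, 3211, 11980, 11620, 12308]
After projecting period 2:
Births: 11980 * 0.122 = 1462
10–19: 1501 * 0.973 = 1460
20–29: 3211 * 0.974 = 3128
30–39: 11980 * 0.939 = 11249
40+: 11620 * 0.952 + 12308 * 0.596 = 11062 + 7336 = 18398
Net migration: 30–39 + 70 → 11319; 40+ + 50 → 18448
End of period: [1462, 1460, 3128, 11319, 18448]
After projecting period 3:
Births: 3128 * 0.122 = 382
10–19: 1462 * 0.973 = 1423
20–29: 1460 * 0.974 = 1422
30–39: 3128 * 0.939 = 2937
40+: 11319 * 0.952 + 18448 * 0.596 = 10776 + 10995 = 21771
Net migration: 30–39 + 70 → 3007; 40+ + 50 → 21821
End of period: [382, 1423, 1422, 3007, 21821]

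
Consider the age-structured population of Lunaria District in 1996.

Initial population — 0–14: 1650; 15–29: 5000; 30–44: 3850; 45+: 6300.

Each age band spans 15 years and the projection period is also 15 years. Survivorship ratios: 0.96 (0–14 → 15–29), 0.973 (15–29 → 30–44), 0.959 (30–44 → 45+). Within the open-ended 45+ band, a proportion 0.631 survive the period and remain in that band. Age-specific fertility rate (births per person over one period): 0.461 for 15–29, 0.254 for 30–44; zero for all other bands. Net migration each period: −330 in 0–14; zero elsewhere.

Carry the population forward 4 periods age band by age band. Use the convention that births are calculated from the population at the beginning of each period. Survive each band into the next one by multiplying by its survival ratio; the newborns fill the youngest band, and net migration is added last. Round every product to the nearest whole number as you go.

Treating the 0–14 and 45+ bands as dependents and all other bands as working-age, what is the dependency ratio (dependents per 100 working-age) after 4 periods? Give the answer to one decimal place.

(Groups numbered youngest = 1 to oldest = 4.)
— Period 1 —
Births: 5000 * 0.461 = 2305 ; 3850 * 0.254 = 978 — total 3283
Group 2: 1650 * 0.96 = 1584
Group 3: 5000 * 0.973 = 4865
Group 4: 3850 * 0.959 + 6300 * 0.631 = 3692 + 3975 = 7667
Net migration: Group 1 − 330 → 2953
→ [2953, 1584, 4865, 7667]
— Period 2 —
Births: 1584 * 0.461 = 730 ; 4865 * 0.254 = 1236 — total 1966
Group 2: 2953 * 0.96 = 2835
Group 3: 1584 * 0.973 = 1541
Group 4: 4865 * 0.959 + 7667 * 0.631 = 4666 + 4838 = 9504
Net migration: Group 1 − 330 → 1636
→ [1636, 2835, 1541, 9504]
— Period 3 —
Births: 2835 * 0.461 = 1307 ; 1541 * 0.254 = 391 — total 1698
Group 2: 1636 * 0.96 = 1571
Group 3: 2835 * 0.973 = 2758
Group 4: 1541 * 0.959 + 9504 * 0.631 = 1478 + 5997 = 7475
Net migration: Group 1 − 330 → 1368
→ [1368, 1571, 2758, 7475]
— Period 4 —
Births: 1571 * 0.461 = 724 ; 2758 * 0.254 = 701 — total 1425
Group 2: 1368 * 0.96 = 1313
Group 3: 1571 * 0.973 = 1529
Group 4: 2758 * 0.959 + 7475 * 0.631 = 2645 + 4717 = 7362
Net migration: Group 1 − 330 → 1095
→ [1095, 1313, 1529, 7362]
Dependents (band 0–14 + band 45+) = 1095 + 7362 = 8457; working-age = 2842; ratio = 8457/2842 × 100 = 297.6

297.6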